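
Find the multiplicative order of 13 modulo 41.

40

ord(13) | φ(41) = 41 − 1 = 40 = 2^3 · 5.
Divisors of 40: 1, 2, 4, 5, 8, 10, 20, 40.
Compute 13^d (mod 41) for the divisors d until we hit 1:
13^1 ≡ 13
13^2 ≡ 5
13^4 ≡ 25
13^5 ≡ 38
13^8 ≡ 10
13^10 ≡ 9
13^20 ≡ 40
13^40 ≡ 1
Therefore the multiplicative order of 13 modulo 41 is 40.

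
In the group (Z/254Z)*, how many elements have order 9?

φ(254) = φ(2)·φ(127) = 1·126 = 126 = 2 · 3^2 · 7.
(Z/254Z)^× is cyclic (|G| = 126); a cyclic group of order m has exactly φ(d) elements of each order d | m, and none otherwise.
9 = 3^2 divides 126, and φ(9) = 6.

6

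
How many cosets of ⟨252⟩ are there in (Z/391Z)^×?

22

Since 252 ∈ (Z/391Z)^×, its order divides φ(391) = φ(17·23) = (17−1)·(23−1) = 16·22 = 352 = 2^5 · 11.
Divisors of 352: 1, 2, 4, 8, 11, 16, 22, 32, 44, 88, 176, 352.
Compute 252^d (mod 391) for the divisors d until we hit 1:
252^1 ≡ 252
252^2 ≡ 162
252^4 ≡ 47
252^8 ≡ 254
252^11 ≡ 367
252^16 ≡ 1
The order of 252 is 16, so the subgroup it generates has 16 elements.
[(Z/391Z)^× : ⟨252⟩] = 352/16 = 22.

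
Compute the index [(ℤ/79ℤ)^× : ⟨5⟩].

2

Since 5 ∈ (Z/79Z)^×, its order divides φ(79) = 79 − 1 = 78 = 2 · 3 · 13.
Divisors of 78: 1, 2, 3, 6, 13, 26, 39, 78.
Evaluate successive powers at the divisors of 78:
5^1 ≡ 5
5^2 ≡ 25
5^3 ≡ 46
5^6 ≡ 62
5^13 ≡ 23
5^26 ≡ 55
5^39 ≡ 1
Thus |⟨5⟩| = ord(5) = 39.
Index = |(Z/79Z)^×| / |⟨5⟩| = 78 / 39 = 2.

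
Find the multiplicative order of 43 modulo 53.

By Lagrange's theorem, ord_53(43) divides φ(53) = 53 − 1 = 52 = 2^2 · 13.
Divisors of 52: 1, 2, 4, 13, 26, 52.
Evaluate successive powers at the divisors of 52:
43^1 ≡ 43 (mod 53)
43^2 ≡ 47 (mod 53)
43^4 ≡ 36 (mod 53)
43^13 ≡ 52 (mod 53)
43^26 ≡ 1 (mod 53) ✓
The smallest such exponent is 26, so the order of 43 is 26.

26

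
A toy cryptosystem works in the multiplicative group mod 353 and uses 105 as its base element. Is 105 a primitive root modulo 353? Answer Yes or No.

φ(353) = 353 − 1 = 352 = 2^5 · 11.
An element g generates (Z/353Z)^× iff g^(352/q) ≢ 1 (mod 353) for each prime q ∈ {2, 11}.
105^176 ≡ 352 (mod 353)  [q = 2: ≢ 1 ✓]
105^32 ≡ 185 (mod 353)  [q = 11: ≢ 1 ✓]
None equal 1, so ord_353(105) = 352: 105 is a primitive root.

Yes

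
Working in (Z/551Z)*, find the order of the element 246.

28

By Lagrange's theorem, ord_551(246) divides φ(551) = φ(19·29) = (19−1)·(29−1) = 18·28 = 504 = 2^3 · 3^2 · 7.
Divisors of 504: 1, 2, 3, 4, 6, 7, 8, 9, 12, 14, 18, 21, 24, 28, 36, 42, 56, 63, 72, 84, 126, 168, 252, 504.
Check 246^d mod 551 for each divisor in increasing order:
246^1 ≡ 246
246^2 ≡ 457
246^3 ≡ 18
246^4 ≡ 20
246^6 ≡ 324
246^7 ≡ 360
246^8 ≡ 400
246^9 ≡ 322
246^12 ≡ 286
246^14 ≡ 115
246^18 ≡ 96
246^21 ≡ 75
246^24 ≡ 248
246^28 ≡ 1
Hence ord(246) = 28.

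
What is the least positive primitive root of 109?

φ(109) = 109 − 1 = 108 = 2^2 · 3^3.
Test candidates g = 2, 3, … against the prime factors q ∈ {2, 3} of φ(109): g is a generator iff g^(108/q) ≢ 1 for every such q.
g = 2: 2^54 ≡ 108; 2^36 ≡ 1 — hits 1, so not a primitive root.
g = 3: 3^54 ≡ 1 — hits 1, so not a primitive root.
g = 4: 4^54 ≡ 1 — hits 1, so not a primitive root.
g = 5: 5^54 ≡ 1 — hits 1, so not a primitive root.
g = 6: 6^54 ≡ 108; 6^36 ≡ 63 — none is 1, so 6 is a primitive root.
So 6 is the smallest generator of (Z/109Z)^×.

6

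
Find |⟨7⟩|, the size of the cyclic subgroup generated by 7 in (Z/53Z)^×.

26

The order of 7 must divide φ(53) = 53 − 1 = 52 = 2^2 · 13.
Divisors of 52: 1, 2, 4, 13, 26, 52.
Test each divisor d:
7^1 ≡ 7
7^2 ≡ 49
7^4 ≡ 16
7^13 ≡ 52
7^26 ≡ 1
Therefore the multiplicative order of 7 modulo 53 is 26.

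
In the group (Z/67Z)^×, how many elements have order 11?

φ(67) = 67 − 1 = 66 = 2 · 3 · 11.
In a cyclic group of order 66, there are φ(d) elements of order d for each divisor d of 66, and zero for non-divisors.
11 | 66, and φ(11) = 11 − 1 = 10.

10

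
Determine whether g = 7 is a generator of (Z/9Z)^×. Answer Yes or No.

φ(9) = φ(3^2) = 3·(3−1) = 6 = 2 · 3.
Test 7^(6/q) mod 9 for each prime factor q of 6:
7^3 ≡ 1 (mod 9)  [q = 2: ≡ 1 ✗]
7^2 ≡ 4 (mod 9)  [q = 3: ≢ 1 ✓]
Since 7^3 ≡ 1, the order of 7 divides 3 < 6, so 7 is not a primitive root.

No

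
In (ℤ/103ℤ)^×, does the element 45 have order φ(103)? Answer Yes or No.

Yes

φ(103) = 103 − 1 = 102 = 2 · 3 · 17.
An element g generates (Z/103Z)^× iff g^(102/q) ≢ 1 (mod 103) for each prime q ∈ {2, 3, 17}.
45^51 ≡ 102 (mod 103)  [q = 2: ≢ 1 ✓]
45^34 ≡ 56 (mod 103)  [q = 3: ≢ 1 ✓]
45^6 ≡ 76 (mod 103)  [q = 17: ≢ 1 ✓]
Every test exponent gives a nontrivial residue, hence 45 generates the full group.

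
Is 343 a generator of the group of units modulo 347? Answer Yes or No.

Yes

φ(347) = 347 − 1 = 346 = 2 · 173.
Test 343^(346/q) mod 347 for each prime factor q of 346:
343^173 ≡ 346 (mod 347)  [q = 2: ≢ 1 ✓]
343^2 ≡ 16 (mod 347)  [q = 173: ≢ 1 ✓]
Every test exponent gives a nontrivial residue, hence 343 generates the full group.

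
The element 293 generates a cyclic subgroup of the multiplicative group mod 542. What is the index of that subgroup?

The order of 293 must divide φ(542) = φ(2)·φ(271) = 1·270 = 270 = 2 · 3^3 · 5.
Divisors of 270: 1, 2, 3, 5, 6, 9, 10, 15, 18, 27, 30, 45, 54, 90, 135, 270.
Evaluate successive powers at the divisors of 270:
293^1 ≡ 293 (mod 542)
293^2 ≡ 213 (mod 542)
293^3 ≡ 79 (mod 542)
293^5 ≡ 25 (mod 542)
293^6 ≡ 279 (mod 542)
293^9 ≡ 361 (mod 542)
293^10 ≡ 83 (mod 542)
293^15 ≡ 449 (mod 542)
293^18 ≡ 241 (mod 542)
293^27 ≡ 281 (mod 542)
293^30 ≡ 519 (mod 542)
293^45 ≡ 513 (mod 542)
293^54 ≡ 371 (mod 542)
293^90 ≡ 299 (mod 542)
293^135 ≡ 1 (mod 542) ✓
So ord_542(293) = 135, hence |⟨293⟩| = 135.
Index = |(Z/542Z)^×| / |⟨293⟩| = 270 / 135 = 2.

2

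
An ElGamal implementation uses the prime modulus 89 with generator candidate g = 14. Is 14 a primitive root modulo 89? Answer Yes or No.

φ(89) = 89 − 1 = 88 = 2^3 · 11.
14 is a primitive root mod 89 iff 14^(φ(89)/q) ≢ 1 for every prime q | φ(89), i.e. q ∈ {2, 11}.
14^44 ≡ 88 (mod 89)  [q = 2: ≢ 1 ✓]
14^8 ≡ 45 (mod 89)  [q = 11: ≢ 1 ✓]
All checks pass, so 14 has order 88 and is a primitive root modulo 89.

Yes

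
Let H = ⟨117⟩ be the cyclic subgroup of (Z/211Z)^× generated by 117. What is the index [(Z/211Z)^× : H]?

ord(117) | φ(211) = 211 − 1 = 210 = 2 · 3 · 5 · 7.
Divisors of 210: 1, 2, 3, 5, 6, 7, 10, 14, 15, 21, 30, 35, 42, 70, 105, 210.
Test each divisor d:
117^1 ≡ 117
117^2 ≡ 185
117^3 ≡ 123
117^5 ≡ 178
117^6 ≡ 148
117^7 ≡ 14
117^10 ≡ 34
117^14 ≡ 196
117^15 ≡ 144
117^21 ≡ 1
So ord_211(117) = 21, hence |⟨117⟩| = 21.
Index = |(Z/211Z)^×| / |⟨117⟩| = 210 / 21 = 10.

10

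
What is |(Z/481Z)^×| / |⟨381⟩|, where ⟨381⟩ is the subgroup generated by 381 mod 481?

The order of 381 must divide φ(481) = φ(13·37) = (13−1)·(37−1) = 12·36 = 432 = 2^4 · 3^3.
Divisors of 432: 1, 2, 3, 4, 6, 8, 9, 12, 16, 18, 24, 27, 36, 48, 54, 72, 108, 144, 216, 432.
Evaluate successive powers at the divisors of 432:
381^1 ≡ 381 (mod 481)
381^2 ≡ 380 (mod 481)
381^3 ≡ 480 (mod 481)
381^4 ≡ 100 (mod 481)
381^6 ≡ 1 (mod 481) ✓
So ord_481(381) = 6, hence |⟨381⟩| = 6.
[(Z/481Z)^× : ⟨381⟩] = 432/6 = 72.

72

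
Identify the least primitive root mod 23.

5

φ(23) = 23 − 1 = 22 = 2 · 11.
g is a primitive root iff g^(22/q) ≢ 1 (mod 23) for each prime q ∈ {2, 11}.
g = 2: 2^11 ≡ 1 — hits 1, so not a primitive root.
g = 3: 3^11 ≡ 1 — hits 1, so not a primitive root.
g = 4: 4^11 ≡ 1 — hits 1, so not a primitive root.
g = 5: 5^11 ≡ 22; 5^2 ≡ 2 — none is 1, so 5 is a primitive root.
So 5 is the smallest generator of (Z/23Z)^×.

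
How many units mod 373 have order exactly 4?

2

φ(373) = 373 − 1 = 372 = 2^2 · 3 · 31.
In a cyclic group of order 372, there are φ(d) elements of order d for each divisor d of 372, and zero for non-divisors.
4 = 2^2 divides 372, and φ(4) = 2.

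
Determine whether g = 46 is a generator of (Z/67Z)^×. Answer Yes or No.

Yes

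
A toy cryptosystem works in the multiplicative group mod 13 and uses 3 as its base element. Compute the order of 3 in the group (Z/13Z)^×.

ord(3) | φ(13) = 13 − 1 = 12 = 2^2 · 3.
Divisors of 12: 1, 2, 3, 4, 6, 12.
Test each divisor d:
3^1 ≡ 3 (mod 13)
3^2 ≡ 9 (mod 13)
3^3 ≡ 1 (mod 13) ✓
Hence ord(3) = 3.

3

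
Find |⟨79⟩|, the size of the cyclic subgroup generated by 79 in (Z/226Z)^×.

112

The order of 79 must divide φ(226) = φ(2)·φ(113) = 1·112 = 112 = 2^4 · 7.
Divisors of 112: 1, 2, 4, 7, 8, 14, 16, 28, 56, 112.
Compute 79^d (mod 226) for the divisors d until we hit 1:
79^1 ≡ 79 (mod 226)
79^2 ≡ 139 (mod 226)
79^4 ≡ 111 (mod 226)
79^7 ≡ 73 (mod 226)
79^8 ≡ 117 (mod 226)
79^14 ≡ 131 (mod 226)
79^16 ≡ 129 (mod 226)
79^28 ≡ 211 (mod 226)
79^56 ≡ 225 (mod 226)
79^112 ≡ 1 (mod 226) ✓
Hence ord(79) = 112.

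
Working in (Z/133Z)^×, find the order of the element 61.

18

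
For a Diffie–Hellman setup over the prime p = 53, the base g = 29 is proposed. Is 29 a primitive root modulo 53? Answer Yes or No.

No

φ(53) = 53 − 1 = 52 = 2^2 · 13.
Test 29^(52/q) mod 53 for each prime factor q of 52:
29^26 ≡ 1 (mod 53)  [q = 2: ≡ 1 ✗]
29^4 ≡ 49 (mod 53)  [q = 13: ≢ 1 ✓]
Since 29^26 ≡ 1, the order of 29 divides 26 < 52, so 29 is not a primitive root.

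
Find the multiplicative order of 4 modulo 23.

By Lagrange's theorem, ord_23(4) divides φ(23) = 23 − 1 = 22 = 2 · 11.
Divisors of 22: 1, 2, 11, 22.
Check 4^d mod 23 for each divisor in increasing order:
4^1 ≡ 4
4^2 ≡ 16
4^11 ≡ 1
Therefore the multiplicative order of 4 modulo 23 is 11.

11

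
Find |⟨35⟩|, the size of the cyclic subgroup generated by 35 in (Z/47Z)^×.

46

ord(35) | φ(47) = 47 − 1 = 46 = 2 · 23.
Divisors of 46: 1, 2, 23, 46.
Test each divisor d:
35^1 ≡ 35
35^2 ≡ 3
35^23 ≡ 46
35^46 ≡ 1
The smallest such exponent is 46, so the order of 35 is 46.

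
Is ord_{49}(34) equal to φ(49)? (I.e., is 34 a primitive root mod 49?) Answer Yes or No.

φ(49) = φ(7^2) = 7·(7−1) = 42 = 2 · 3 · 7.
It suffices to check that the order of 34 is not a proper divisor of 42: compute 34^(42/q) for q ∈ {2, 3, 7}.
34^21 ≡ 48 (mod 49)  [q = 2: ≢ 1 ✓]
34^14 ≡ 1 (mod 49)  [q = 3: ≡ 1 ✗]
34^6 ≡ 36 (mod 49)  [q = 7: ≢ 1 ✓]
The check at q = 3 fails, so 34 generates a proper subgroup.

No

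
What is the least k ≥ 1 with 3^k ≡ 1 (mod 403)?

30

The order of 3 must divide φ(403) = φ(13·31) = (13−1)·(31−1) = 12·30 = 360 = 2^3 · 3^2 · 5.
Divisors of 360: 1, 2, 3, 4, 5, 6, 8, 9, 10, 12, 15, 18, 20, 24, 30, 36, 40, 45, 60, 72, 90, 120, 180, 360.
Compute 3^d (mod 403) for the divisors d until we hit 1:
3^1 ≡ 3 (mod 403)
3^2 ≡ 9 (mod 403)
3^3 ≡ 27 (mod 403)
3^4 ≡ 81 (mod 403)
3^5 ≡ 243 (mod 403)
3^6 ≡ 326 (mod 403)
3^8 ≡ 113 (mod 403)
3^9 ≡ 339 (mod 403)
3^10 ≡ 211 (mod 403)
3^12 ≡ 287 (mod 403)
3^15 ≡ 92 (mod 403)
3^18 ≡ 66 (mod 403)
3^20 ≡ 191 (mod 403)
3^24 ≡ 157 (mod 403)
3^30 ≡ 1 (mod 403) ✓
Therefore the multiplicative order of 3 modulo 403 is 30.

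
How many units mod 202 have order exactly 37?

φ(202) = φ(2)·φ(101) = 1·100 = 100 = 2^2 · 5^2.
Since (Z/202Z)^× is cyclic of order 100, the number of elements of order d is φ(d) when d | 100 and 0 otherwise.
Here 100 is not a multiple of 37, so there are no elements of order 37.

0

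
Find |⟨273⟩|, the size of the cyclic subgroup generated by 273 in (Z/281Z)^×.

The order of 273 must divide φ(281) = 281 − 1 = 280 = 2^3 · 5 · 7.
Divisors of 280: 1, 2, 4, 5, 7, 8, 10, 14, 20, 28, 35, 40, 56, 70, 140, 280.
Test each divisor d:
273^1 ≡ 273 (mod 281)
273^2 ≡ 64 (mod 281)
273^4 ≡ 162 (mod 281)
273^5 ≡ 109 (mod 281)
273^7 ≡ 232 (mod 281)
273^8 ≡ 111 (mod 281)
273^10 ≡ 79 (mod 281)
273^14 ≡ 153 (mod 281)
273^20 ≡ 59 (mod 281)
273^28 ≡ 86 (mod 281)
273^35 ≡ 1 (mod 281) ✓
The smallest such exponent is 35, so the order of 273 is 35.

35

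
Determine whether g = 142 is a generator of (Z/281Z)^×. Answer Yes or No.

No

φ(281) = 281 − 1 = 280 = 2^3 · 5 · 7.
An element g generates (Z/281Z)^× iff g^(280/q) ≢ 1 (mod 281) for each prime q ∈ {2, 5, 7}.
142^140 ≡ 280 (mod 281)  [q = 2: ≢ 1 ✓]
142^56 ≡ 90 (mod 281)  [q = 5: ≢ 1 ✓]
142^40 ≡ 1 (mod 281)  [q = 7: ≡ 1 ✗]
Since 142^40 ≡ 1, the order of 142 divides 40 < 280, so 142 is not a primitive root.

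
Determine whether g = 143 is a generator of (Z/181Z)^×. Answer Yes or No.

No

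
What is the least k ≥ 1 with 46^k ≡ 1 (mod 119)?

Since 46 ∈ (Z/119Z)^×, its order divides φ(119) = φ(7·17) = (7−1)·(17−1) = 6·16 = 96 = 2^5 · 3.
Divisors of 96: 1, 2, 3, 4, 6, 8, 12, 16, 24, 32, 48, 96.
Check 46^d mod 119 for each divisor in increasing order:
46^1 ≡ 46
46^2 ≡ 93
46^3 ≡ 113
46^4 ≡ 81
46^6 ≡ 36
46^8 ≡ 16
46^12 ≡ 106
46^16 ≡ 18
46^24 ≡ 50
46^32 ≡ 86
46^48 ≡ 1
So ord_119(46) = 48.

48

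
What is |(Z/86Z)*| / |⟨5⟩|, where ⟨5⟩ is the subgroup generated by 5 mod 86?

1

By Lagrange's theorem, ord_86(5) divides φ(86) = φ(2)·φ(43) = 1·42 = 42 = 2 · 3 · 7.
Divisors of 42: 1, 2, 3, 6, 7, 14, 21, 42.
Compute 5^d (mod 86) for the divisors d until we hit 1:
5^1 ≡ 5 (mod 86)
5^2 ≡ 25 (mod 86)
5^3 ≡ 39 (mod 86)
5^6 ≡ 59 (mod 86)
5^7 ≡ 37 (mod 86)
5^14 ≡ 79 (mod 86)
5^21 ≡ 85 (mod 86)
5^42 ≡ 1 (mod 86) ✓
So ord_86(5) = 42, hence |⟨5⟩| = 42.
[(Z/86Z)^× : ⟨5⟩] = 42/42 = 1.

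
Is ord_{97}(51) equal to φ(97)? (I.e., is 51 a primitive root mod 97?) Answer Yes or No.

No

φ(97) = 97 − 1 = 96 = 2^5 · 3.
An element g generates (Z/97Z)^× iff g^(96/q) ≢ 1 (mod 97) for each prime q ∈ {2, 3}.
51^48 ≡ 96 (mod 97)  [q = 2: ≢ 1 ✓]
51^32 ≡ 1 (mod 97)  [q = 3: ≡ 1 ✗]
51^32 ≡ 1 shows ord(51) | 32, strictly less than φ(97); not a primitive root.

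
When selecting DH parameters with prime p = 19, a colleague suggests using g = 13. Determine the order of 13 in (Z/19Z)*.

18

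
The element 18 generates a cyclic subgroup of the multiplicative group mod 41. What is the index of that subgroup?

8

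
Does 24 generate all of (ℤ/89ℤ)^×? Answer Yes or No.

Yes

φ(89) = 89 − 1 = 88 = 2^3 · 11.
An element g generates (Z/89Z)^× iff g^(88/q) ≢ 1 (mod 89) for each prime q ∈ {2, 11}.
24^44 ≡ 88 (mod 89)  [q = 2: ≢ 1 ✓]
24^8 ≡ 78 (mod 89)  [q = 11: ≢ 1 ✓]
Every test exponent gives a nontrivial residue, hence 24 generates the full group.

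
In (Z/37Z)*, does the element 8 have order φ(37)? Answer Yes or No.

No

φ(37) = 37 − 1 = 36 = 2^2 · 3^2.
8 is a primitive root mod 37 iff 8^(φ(37)/q) ≢ 1 for every prime q | φ(37), i.e. q ∈ {2, 3}.
8^18 ≡ 36 (mod 37)  [q = 2: ≢ 1 ✓]
8^12 ≡ 1 (mod 37)  [q = 3: ≡ 1 ✗]
Since 8^12 ≡ 1, the order of 8 divides 12 < 36, so 8 is not a primitive root.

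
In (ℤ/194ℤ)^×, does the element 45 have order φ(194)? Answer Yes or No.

No

φ(194) = φ(2)·φ(97) = 1·96 = 96 = 2^5 · 3.
Test 45^(96/q) mod 194 for each prime factor q of 96:
45^48 ≡ 193 (mod 194)  [q = 2: ≢ 1 ✓]
45^32 ≡ 1 (mod 194)  [q = 3: ≡ 1 ✗]
Since 45^32 ≡ 1, the order of 45 divides 32 < 96, so 45 is not a primitive root.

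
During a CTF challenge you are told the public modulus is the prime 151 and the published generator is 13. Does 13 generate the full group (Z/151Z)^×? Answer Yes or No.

Yes

φ(151) = 151 − 1 = 150 = 2 · 3 · 5^2.
It suffices to check that the order of 13 is not a proper divisor of 150: compute 13^(150/q) for q ∈ {2, 3, 5}.
13^75 ≡ 150 (mod 151)  [q = 2: ≢ 1 ✓]
13^50 ≡ 118 (mod 151)  [q = 3: ≢ 1 ✓]
13^30 ≡ 59 (mod 151)  [q = 5: ≢ 1 ✓]
None equal 1, so ord_151(13) = 150: 13 is a primitive root.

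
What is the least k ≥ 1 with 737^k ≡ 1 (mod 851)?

9

ord(737) | φ(851) = φ(23·37) = (23−1)·(37−1) = 22·36 = 792 = 2^3 · 3^2 · 11.
Divisors of 792: 1, 2, 3, 4, 6, 8, 9, 11, 12, 18, 22, 24, 33, 36, 44, 66, 72, 88, 99, 132, 198, 264, 396, 792.
Check 737^d mod 851 for each divisor in increasing order:
737^1 ≡ 737 (mod 851)
737^2 ≡ 231 (mod 851)
737^3 ≡ 47 (mod 851)
737^4 ≡ 599 (mod 851)
737^6 ≡ 507 (mod 851)
737^8 ≡ 530 (mod 851)
737^9 ≡ 1 (mod 851) ✓
Hence ord(737) = 9.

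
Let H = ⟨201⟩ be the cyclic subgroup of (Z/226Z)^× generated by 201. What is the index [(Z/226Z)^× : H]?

2

Since 201 ∈ (Z/226Z)^×, its order divides φ(226) = φ(2)·φ(113) = 1·112 = 112 = 2^4 · 7.
Divisors of 112: 1, 2, 4, 7, 8, 14, 16, 28, 56, 112.
Check 201^d mod 226 for each divisor in increasing order:
201^1 ≡ 201 (mod 226)
201^2 ≡ 173 (mod 226)
201^4 ≡ 97 (mod 226)
201^7 ≡ 157 (mod 226)
201^8 ≡ 143 (mod 226)
201^14 ≡ 15 (mod 226)
201^16 ≡ 109 (mod 226)
201^28 ≡ 225 (mod 226)
201^56 ≡ 1 (mod 226) ✓
The order of 201 is 56, so the subgroup it generates has 56 elements.
[(Z/226Z)^× : ⟨201⟩] = 112/56 = 2.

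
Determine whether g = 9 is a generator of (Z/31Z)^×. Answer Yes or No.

No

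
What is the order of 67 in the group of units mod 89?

The order of 67 must divide φ(89) = 89 − 1 = 88 = 2^3 · 11.
Divisors of 88: 1, 2, 4, 8, 11, 22, 44, 88.
Compute 67^d (mod 89) for the divisors d until we hit 1:
67^1 ≡ 67 (mod 89)
67^2 ≡ 39 (mod 89)
67^4 ≡ 8 (mod 89)
67^8 ≡ 64 (mod 89)
67^11 ≡ 1 (mod 89) ✓
Hence ord(67) = 11.

11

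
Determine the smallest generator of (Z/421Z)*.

2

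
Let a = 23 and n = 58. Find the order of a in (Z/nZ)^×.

Since 23 ∈ (Z/58Z)^×, its order divides φ(58) = φ(2)·φ(29) = 1·28 = 28 = 2^2 · 7.
Divisors of 28: 1, 2, 4, 7, 14, 28.
Compute 23^d (mod 58) for the divisors d until we hit 1:
23^1 ≡ 23
23^2 ≡ 7
23^4 ≡ 49
23^7 ≡ 1
So ord_58(23) = 7.

7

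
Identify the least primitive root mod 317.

2

φ(317) = 317 − 1 = 316 = 2^2 · 79.
Test candidates g = 2, 3, … against the prime factors q ∈ {2, 79} of φ(317): g is a generator iff g^(316/q) ≢ 1 for every such q.
g = 2: 2^158 ≡ 316; 2^4 ≡ 16 — none is 1, so 2 is a primitive root.
So 2 is the smallest generator of (Z/317Z)^×.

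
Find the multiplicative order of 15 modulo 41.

By Lagrange's theorem, ord_41(15) divides φ(41) = 41 − 1 = 40 = 2^3 · 5.
Divisors of 40: 1, 2, 4, 5, 8, 10, 20, 40.
Check 15^d mod 41 for each divisor in increasing order:
15^1 ≡ 15 (mod 41)
15^2 ≡ 20 (mod 41)
15^4 ≡ 31 (mod 41)
15^5 ≡ 14 (mod 41)
15^8 ≡ 18 (mod 41)
15^10 ≡ 32 (mod 41)
15^20 ≡ 40 (mod 41)
15^40 ≡ 1 (mod 41) ✓
Therefore the multiplicative order of 15 modulo 41 is 40.

40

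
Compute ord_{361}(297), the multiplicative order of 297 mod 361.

114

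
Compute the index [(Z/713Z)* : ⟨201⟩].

Since 201 ∈ (Z/713Z)^×, its order divides φ(713) = φ(23·31) = (23−1)·(31−1) = 22·30 = 660 = 2^2 · 3 · 5 · 11.
Divisors of 660: 1, 2, 3, 4, 5, 6, 10, 11, 12, 15, 20, 22, 30, 33, 44, 55, 60, 66, 110, 132, 165, 220, 330, 660.
Evaluate successive powers at the divisors of 660:
201^1 ≡ 201
201^2 ≡ 473
201^3 ≡ 244
201^4 ≡ 560
201^5 ≡ 619
201^6 ≡ 357
201^10 ≡ 280
201^11 ≡ 666
201^12 ≡ 535
201^15 ≡ 61
201^20 ≡ 683
201^22 ≡ 70
201^30 ≡ 156
201^33 ≡ 275
201^44 ≡ 622
201^55 ≡ 712
201^60 ≡ 94
201^66 ≡ 47
201^110 ≡ 1
The order of 201 is 110, so the subgroup it generates has 110 elements.
The index is φ(713) / ord(201) = 660 / 110 = 6.

6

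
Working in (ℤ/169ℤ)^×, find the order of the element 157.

13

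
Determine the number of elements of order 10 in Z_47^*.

0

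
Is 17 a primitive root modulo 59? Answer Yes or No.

No

φ(59) = 59 − 1 = 58 = 2 · 29.
An element g generates (Z/59Z)^× iff g^(58/q) ≢ 1 (mod 59) for each prime q ∈ {2, 29}.
17^29 ≡ 1 (mod 59)  [q = 2: ≡ 1 ✗]
17^2 ≡ 53 (mod 59)  [q = 29: ≢ 1 ✓]
17^29 ≡ 1 shows ord(17) | 29, strictly less than φ(59); not a primitive root.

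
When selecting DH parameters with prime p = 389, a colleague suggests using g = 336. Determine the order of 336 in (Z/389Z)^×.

388

ord(336) | φ(389) = 389 − 1 = 388 = 2^2 · 97.
Divisors of 388: 1, 2, 4, 97, 194, 388.
Evaluate successive powers at the divisors of 388:
336^1 ≡ 336
336^2 ≡ 86
336^4 ≡ 5
336^97 ≡ 274
336^194 ≡ 388
336^388 ≡ 1
So ord_389(336) = 388.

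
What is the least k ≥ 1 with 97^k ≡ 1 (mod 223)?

Since 97 ∈ (Z/223Z)^×, its order divides φ(223) = 223 − 1 = 222 = 2 · 3 · 37.
Divisors of 222: 1, 2, 3, 6, 37, 74, 111, 222.
Evaluate successive powers at the divisors of 222:
97^1 ≡ 97 (mod 223)
97^2 ≡ 43 (mod 223)
97^3 ≡ 157 (mod 223)
97^6 ≡ 119 (mod 223)
97^37 ≡ 40 (mod 223)
97^74 ≡ 39 (mod 223)
97^111 ≡ 222 (mod 223)
97^222 ≡ 1 (mod 223) ✓
Therefore the multiplicative order of 97 modulo 223 is 222.

222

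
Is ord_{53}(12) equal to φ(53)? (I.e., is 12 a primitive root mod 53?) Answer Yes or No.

Yes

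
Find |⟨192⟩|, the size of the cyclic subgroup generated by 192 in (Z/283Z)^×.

The order of 192 must divide φ(283) = 283 − 1 = 282 = 2 · 3 · 47.
Divisors of 282: 1, 2, 3, 6, 47, 94, 141, 282.
Check 192^d mod 283 for each divisor in increasing order:
192^1 ≡ 192 (mod 283)
192^2 ≡ 74 (mod 283)
192^3 ≡ 58 (mod 283)
192^6 ≡ 251 (mod 283)
192^47 ≡ 239 (mod 283)
192^94 ≡ 238 (mod 283)
192^141 ≡ 282 (mod 283)
192^282 ≡ 1 (mod 283) ✓
Therefore the multiplicative order of 192 modulo 283 is 282.

282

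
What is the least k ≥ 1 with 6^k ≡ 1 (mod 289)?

272

ord(6) | φ(289) = φ(17^2) = 17·(17−1) = 272 = 2^4 · 17.
Divisors of 272: 1, 2, 4, 8, 16, 17, 34, 68, 136, 272.
Compute 6^d (mod 289) for the divisors d until we hit 1:
6^1 ≡ 6 (mod 289)
6^2 ≡ 36 (mod 289)
6^4 ≡ 140 (mod 289)
6^8 ≡ 237 (mod 289)
6^16 ≡ 103 (mod 289)
6^17 ≡ 40 (mod 289)
6^34 ≡ 155 (mod 289)
6^68 ≡ 38 (mod 289)
6^136 ≡ 288 (mod 289)
6^272 ≡ 1 (mod 289) ✓
So ord_289(6) = 272.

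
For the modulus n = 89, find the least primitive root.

φ(89) = 89 − 1 = 88 = 2^3 · 11.
g is a primitive root iff g^(88/q) ≢ 1 (mod 89) for each prime q ∈ {2, 11}.
g = 2: 2^44 ≡ 1 — hits 1, so not a primitive root.
g = 3: 3^44 ≡ 88; 3^8 ≡ 64 — none is 1, so 3 is a primitive root.
The smallest primitive root modulo 89 is 3.

3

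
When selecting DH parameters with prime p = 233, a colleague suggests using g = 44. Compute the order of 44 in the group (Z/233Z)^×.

232

The order of 44 must divide φ(233) = 233 − 1 = 232 = 2^3 · 29.
Divisors of 232: 1, 2, 4, 8, 29, 58, 116, 232.
Evaluate successive powers at the divisors of 232:
44^1 ≡ 44
44^2 ≡ 72
44^4 ≡ 58
44^8 ≡ 102
44^29 ≡ 12
44^58 ≡ 144
44^116 ≡ 232
44^232 ≡ 1
Therefore the multiplicative order of 44 modulo 233 is 232.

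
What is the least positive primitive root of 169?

2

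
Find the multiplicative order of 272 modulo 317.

ord(272) | φ(317) = 317 − 1 = 316 = 2^2 · 79.
Divisors of 316: 1, 2, 4, 79, 158, 316.
Evaluate successive powers at the divisors of 316:
272^1 ≡ 272
272^2 ≡ 123
272^4 ≡ 230
272^79 ≡ 114
272^158 ≡ 316
272^316 ≡ 1
The smallest such exponent is 316, so the order of 272 is 316.

316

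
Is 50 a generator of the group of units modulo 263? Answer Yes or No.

No

φ(263) = 263 − 1 = 262 = 2 · 131.
An element g generates (Z/263Z)^× iff g^(262/q) ≢ 1 (mod 263) for each prime q ∈ {2, 131}.
50^131 ≡ 1 (mod 263)  [q = 2: ≡ 1 ✗]
50^2 ≡ 133 (mod 263)  [q = 131: ≢ 1 ✓]
Since 50^131 ≡ 1, the order of 50 divides 131 < 262, so 50 is not a primitive root.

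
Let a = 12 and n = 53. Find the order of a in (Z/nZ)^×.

Since 12 ∈ (Z/53Z)^×, its order divides φ(53) = 53 − 1 = 52 = 2^2 · 13.
Divisors of 52: 1, 2, 4, 13, 26, 52.
Evaluate successive powers at the divisors of 52:
12^1 ≡ 12 (mod 53)
12^2 ≡ 38 (mod 53)
12^4 ≡ 13 (mod 53)
12^13 ≡ 23 (mod 53)
12^26 ≡ 52 (mod 53)
12^52 ≡ 1 (mod 53) ✓
Hence ord(12) = 52.

52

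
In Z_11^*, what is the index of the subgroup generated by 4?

By Lagrange's theorem, ord_11(4) divides φ(11) = 11 − 1 = 10 = 2 · 5.
Divisors of 10: 1, 2, 5, 10.
Compute 4^d (mod 11) for the divisors d until we hit 1:
4^1 ≡ 4
4^2 ≡ 5
4^5 ≡ 1
So ord_11(4) = 5, hence |⟨4⟩| = 5.
The index is φ(11) / ord(4) = 10 / 5 = 2.

2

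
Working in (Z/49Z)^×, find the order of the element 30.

By Lagrange's theorem, ord_49(30) divides φ(49) = φ(7^2) = 7·(7−1) = 42 = 2 · 3 · 7.
Divisors of 42: 1, 2, 3, 6, 7, 14, 21, 42.
Test each divisor d:
30^1 ≡ 30 (mod 49)
30^2 ≡ 18 (mod 49)
30^3 ≡ 1 (mod 49) ✓
Hence ord(30) = 3.

3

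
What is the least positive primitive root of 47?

5

φ(47) = 47 − 1 = 46 = 2 · 23.
Test candidates g = 2, 3, … against the prime factors q ∈ {2, 23} of φ(47): g is a generator iff g^(46/q) ≢ 1 for every such q.
g = 2: 2^23 ≡ 1 — hits 1, so not a primitive root.
g = 3: 3^23 ≡ 1 — hits 1, so not a primitive root.
g = 4: 4^23 ≡ 1 — hits 1, so not a primitive root.
g = 5: 5^23 ≡ 46; 5^2 ≡ 25 — none is 1, so 5 is a primitive root.
Hence the least primitive root of 47 is 5.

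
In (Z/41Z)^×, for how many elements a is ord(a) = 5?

4

φ(41) = 41 − 1 = 40 = 2^3 · 5.
(Z/41Z)^× is cyclic (|G| = 40); a cyclic group of order m has exactly φ(d) elements of each order d | m, and none otherwise.
5 | 40, and φ(5) = 5 − 1 = 4.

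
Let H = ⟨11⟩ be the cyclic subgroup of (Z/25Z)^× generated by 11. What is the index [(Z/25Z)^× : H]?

4

The order of 11 must divide φ(25) = φ(5^2) = 5·(5−1) = 20 = 2^2 · 5.
Divisors of 20: 1, 2, 4, 5, 10, 20.
Compute 11^d (mod 25) for the divisors d until we hit 1:
11^1 ≡ 11 (mod 25)
11^2 ≡ 21 (mod 25)
11^4 ≡ 16 (mod 25)
11^5 ≡ 1 (mod 25) ✓
So ord_25(11) = 5, hence |⟨11⟩| = 5.
Index = |(Z/25Z)^×| / |⟨11⟩| = 20 / 5 = 4.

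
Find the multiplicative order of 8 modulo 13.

ord(8) | φ(13) = 13 − 1 = 12 = 2^2 · 3.
Divisors of 12: 1, 2, 3, 4, 6, 12.
Evaluate successive powers at the divisors of 12:
8^1 ≡ 8 (mod 13)
8^2 ≡ 12 (mod 13)
8^3 ≡ 5 (mod 13)
8^4 ≡ 1 (mod 13) ✓
The smallest such exponent is 4, so the order of 8 is 4.

4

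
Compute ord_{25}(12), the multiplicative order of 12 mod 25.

Since 12 ∈ (Z/25Z)^×, its order divides φ(25) = φ(5^2) = 5·(5−1) = 20 = 2^2 · 5.
Divisors of 20: 1, 2, 4, 5, 10, 20.
Evaluate successive powers at the divisors of 20:
12^1 ≡ 12 (mod 25)
12^2 ≡ 19 (mod 25)
12^4 ≡ 11 (mod 25)
12^5 ≡ 7 (mod 25)
12^10 ≡ 24 (mod 25)
12^20 ≡ 1 (mod 25) ✓
Hence ord(12) = 20.

20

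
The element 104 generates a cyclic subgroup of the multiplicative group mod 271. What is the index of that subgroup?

By Lagrange's theorem, ord_271(104) divides φ(271) = 271 − 1 = 270 = 2 · 3^3 · 5.
Divisors of 270: 1, 2, 3, 5, 6, 9, 10, 15, 18, 27, 30, 45, 54, 90, 135, 270.
Check 104^d mod 271 for each divisor in increasing order:
104^1 ≡ 104 (mod 271)
104^2 ≡ 247 (mod 271)
104^3 ≡ 214 (mod 271)
104^5 ≡ 13 (mod 271)
104^6 ≡ 268 (mod 271)
104^9 ≡ 171 (mod 271)
104^10 ≡ 169 (mod 271)
104^15 ≡ 29 (mod 271)
104^18 ≡ 244 (mod 271)
104^27 ≡ 261 (mod 271)
104^30 ≡ 28 (mod 271)
104^45 ≡ 270 (mod 271)
104^54 ≡ 100 (mod 271)
104^90 ≡ 1 (mod 271) ✓
Thus |⟨104⟩| = ord(104) = 90.
[(Z/271Z)^× : ⟨104⟩] = 270/90 = 3.

3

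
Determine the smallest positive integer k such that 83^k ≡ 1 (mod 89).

88

Since 83 ∈ (Z/89Z)^×, its order divides φ(89) = 89 − 1 = 88 = 2^3 · 11.
Divisors of 88: 1, 2, 4, 8, 11, 22, 44, 88.
Test each divisor d:
83^1 ≡ 83 (mod 89)
83^2 ≡ 36 (mod 89)
83^4 ≡ 50 (mod 89)
83^8 ≡ 8 (mod 89)
83^11 ≡ 52 (mod 89)
83^22 ≡ 34 (mod 89)
83^44 ≡ 88 (mod 89)
83^88 ≡ 1 (mod 89) ✓
Therefore the multiplicative order of 83 modulo 89 is 88.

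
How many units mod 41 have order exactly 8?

4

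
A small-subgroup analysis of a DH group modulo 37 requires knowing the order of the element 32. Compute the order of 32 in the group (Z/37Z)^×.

ord(32) | φ(37) = 37 − 1 = 36 = 2^2 · 3^2.
Divisors of 36: 1, 2, 3, 4, 6, 9, 12, 18, 36.
Evaluate successive powers at the divisors of 36:
32^1 ≡ 32
32^2 ≡ 25
32^3 ≡ 23
32^4 ≡ 33
32^6 ≡ 11
32^9 ≡ 31
32^12 ≡ 10
32^18 ≡ 36
32^36 ≡ 1
So ord_37(32) = 36.

36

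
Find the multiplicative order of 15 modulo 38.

18

Since 15 ∈ (Z/38Z)^×, its order divides φ(38) = φ(2)·φ(19) = 1·18 = 18 = 2 · 3^2.
Divisors of 18: 1, 2, 3, 6, 9, 18.
Check 15^d mod 38 for each divisor in increasing order:
15^1 ≡ 15 (mod 38)
15^2 ≡ 35 (mod 38)
15^3 ≡ 31 (mod 38)
15^6 ≡ 11 (mod 38)
15^9 ≡ 37 (mod 38)
15^18 ≡ 1 (mod 38) ✓
Therefore the multiplicative order of 15 modulo 38 is 18.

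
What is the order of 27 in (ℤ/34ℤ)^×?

ord(27) | φ(34) = φ(2)·φ(17) = 1·16 = 16 = 2^4.
Divisors of 16: 1, 2, 4, 8, 16.
Compute 27^d (mod 34) for the divisors d until we hit 1:
27^1 ≡ 27 (mod 34)
27^2 ≡ 15 (mod 34)
27^4 ≡ 21 (mod 34)
27^8 ≡ 33 (mod 34)
27^16 ≡ 1 (mod 34) ✓
The smallest such exponent is 16, so the order of 27 is 16.

16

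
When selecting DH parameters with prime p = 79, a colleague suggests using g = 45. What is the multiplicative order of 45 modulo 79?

39

ord(45) | φ(79) = 79 − 1 = 78 = 2 · 3 · 13.
Divisors of 78: 1, 2, 3, 6, 13, 26, 39, 78.
Evaluate successive powers at the divisors of 78:
45^1 ≡ 45
45^2 ≡ 50
45^3 ≡ 38
45^6 ≡ 22
45^13 ≡ 55
45^26 ≡ 23
45^39 ≡ 1
The smallest such exponent is 39, so the order of 45 is 39.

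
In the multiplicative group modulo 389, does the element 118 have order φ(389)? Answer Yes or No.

φ(389) = 389 − 1 = 388 = 2^2 · 97.
Test 118^(388/q) mod 389 for each prime factor q of 388:
118^194 ≡ 388 (mod 389)  [q = 2: ≢ 1 ✓]
118^4 ≡ 176 (mod 389)  [q = 97: ≢ 1 ✓]
None equal 1, so ord_389(118) = 388: 118 is a primitive root.

Yes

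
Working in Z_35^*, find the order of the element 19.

6

The order of 19 must divide φ(35) = φ(5·7) = (5−1)·(7−1) = 4·6 = 24 = 2^3 · 3.
Divisors of 24: 1, 2, 3, 4, 6, 8, 12, 24.
Compute 19^d (mod 35) for the divisors d until we hit 1:
19^1 ≡ 19 (mod 35)
19^2 ≡ 11 (mod 35)
19^3 ≡ 34 (mod 35)
19^4 ≡ 16 (mod 35)
19^6 ≡ 1 (mod 35) ✓
Therefore the multiplicative order of 19 modulo 35 is 6.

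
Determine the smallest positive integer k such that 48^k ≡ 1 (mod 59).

The order of 48 must divide φ(59) = 59 − 1 = 58 = 2 · 29.
Divisors of 58: 1, 2, 29, 58.
Test each divisor d:
48^1 ≡ 48 (mod 59)
48^2 ≡ 3 (mod 59)
48^29 ≡ 1 (mod 59) ✓
Therefore the multiplicative order of 48 modulo 59 is 29.

29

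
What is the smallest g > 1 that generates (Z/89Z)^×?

3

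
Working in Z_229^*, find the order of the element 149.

57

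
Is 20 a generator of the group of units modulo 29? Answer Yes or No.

φ(29) = 29 − 1 = 28 = 2^2 · 7.
It suffices to check that the order of 20 is not a proper divisor of 28: compute 20^(28/q) for q ∈ {2, 7}.
20^14 ≡ 1 (mod 29)  [q = 2: ≡ 1 ✗]
20^4 ≡ 7 (mod 29)  [q = 7: ≢ 1 ✓]
Since 20^14 ≡ 1, the order of 20 divides 14 < 28, so 20 is not a primitive root.

No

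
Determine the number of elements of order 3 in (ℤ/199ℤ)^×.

2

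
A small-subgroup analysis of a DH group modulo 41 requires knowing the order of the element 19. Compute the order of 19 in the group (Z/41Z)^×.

40

ord(19) | φ(41) = 41 − 1 = 40 = 2^3 · 5.
Divisors of 40: 1, 2, 4, 5, 8, 10, 20, 40.
Evaluate successive powers at the divisors of 40:
19^1 ≡ 19
19^2 ≡ 33
19^4 ≡ 23
19^5 ≡ 27
19^8 ≡ 37
19^10 ≡ 32
19^20 ≡ 40
19^40 ≡ 1
So ord_41(19) = 40.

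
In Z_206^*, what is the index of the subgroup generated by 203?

6

The order of 203 must divide φ(206) = φ(2)·φ(103) = 1·102 = 102 = 2 · 3 · 17.
Divisors of 102: 1, 2, 3, 6, 17, 34, 51, 102.
Compute 203^d (mod 206) for the divisors d until we hit 1:
203^1 ≡ 203 (mod 206)
203^2 ≡ 9 (mod 206)
203^3 ≡ 179 (mod 206)
203^6 ≡ 111 (mod 206)
203^17 ≡ 1 (mod 206) ✓
The order of 203 is 17, so the subgroup it generates has 17 elements.
The index is φ(206) / ord(203) = 102 / 17 = 6.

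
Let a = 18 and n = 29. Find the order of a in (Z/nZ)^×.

The order of 18 must divide φ(29) = 29 − 1 = 28 = 2^2 · 7.
Divisors of 28: 1, 2, 4, 7, 14, 28.
Test each divisor d:
18^1 ≡ 18
18^2 ≡ 5
18^4 ≡ 25
18^7 ≡ 17
18^14 ≡ 28
18^28 ≡ 1
The smallest such exponent is 28, so the order of 18 is 28.

28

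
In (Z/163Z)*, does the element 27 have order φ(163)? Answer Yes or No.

φ(163) = 163 − 1 = 162 = 2 · 3^4.
An element g generates (Z/163Z)^× iff g^(162/q) ≢ 1 (mod 163) for each prime q ∈ {2, 3}.
27^81 ≡ 162 (mod 163)  [q = 2: ≢ 1 ✓]
27^54 ≡ 1 (mod 163)  [q = 3: ≡ 1 ✗]
The check at q = 3 fails, so 27 generates a proper subgroup.

No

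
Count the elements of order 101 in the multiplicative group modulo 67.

φ(67) = 67 − 1 = 66 = 2 · 3 · 11.
(Z/67Z)^× is cyclic (|G| = 66); a cyclic group of order m has exactly φ(d) elements of each order d | m, and none otherwise.
Here 66 is not a multiple of 101, so there are no elements of order 101.

0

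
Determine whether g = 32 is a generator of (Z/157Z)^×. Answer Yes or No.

No

φ(157) = 157 − 1 = 156 = 2^2 · 3 · 13.
It suffices to check that the order of 32 is not a proper divisor of 156: compute 32^(156/q) for q ∈ {2, 3, 13}.
32^78 ≡ 156 (mod 157)  [q = 2: ≢ 1 ✓]
32^52 ≡ 1 (mod 157)  [q = 3: ≡ 1 ✗]
32^12 ≡ 99 (mod 157)  [q = 13: ≢ 1 ✓]
The check at q = 3 fails, so 32 generates a proper subgroup.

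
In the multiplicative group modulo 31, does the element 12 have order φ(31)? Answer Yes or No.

Yes

φ(31) = 31 − 1 = 30 = 2 · 3 · 5.
12 is a primitive root mod 31 iff 12^(φ(31)/q) ≢ 1 for every prime q | φ(31), i.e. q ∈ {2, 3, 5}.
12^15 ≡ 30 (mod 31)  [q = 2: ≢ 1 ✓]
12^10 ≡ 25 (mod 31)  [q = 3: ≢ 1 ✓]
12^6 ≡ 2 (mod 31)  [q = 5: ≢ 1 ✓]
All checks pass, so 12 has order 30 and is a primitive root modulo 31.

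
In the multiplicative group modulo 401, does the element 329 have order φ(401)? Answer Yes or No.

No

φ(401) = 401 − 1 = 400 = 2^4 · 5^2.
An element g generates (Z/401Z)^× iff g^(400/q) ≢ 1 (mod 401) for each prime q ∈ {2, 5}.
329^200 ≡ 1 (mod 401)  [q = 2: ≡ 1 ✗]
329^80 ≡ 1 (mod 401)  [q = 5: ≡ 1 ✗]
Since 329^200 ≡ 1, the order of 329 divides 200 < 400, so 329 is not a primitive root.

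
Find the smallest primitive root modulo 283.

φ(283) = 283 − 1 = 282 = 2 · 3 · 47.
g is a primitive root iff g^(282/q) ≢ 1 (mod 283) for each prime q ∈ {2, 3, 47}.
g = 2: 2^141 ≡ 282; 2^94 ≡ 1 — hits 1, so not a primitive root.
g = 3: 3^141 ≡ 282; 3^94 ≡ 238; 3^6 ≡ 163 — none is 1, so 3 is a primitive root.
So 3 is the smallest generator of (Z/283Z)^×.

3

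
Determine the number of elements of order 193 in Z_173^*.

φ(173) = 173 − 1 = 172 = 2^2 · 43.
In a cyclic group of order 172, there are φ(d) elements of order d for each divisor d of 172, and zero for non-divisors.
Since 193 ∤ 172, the count is 0.

0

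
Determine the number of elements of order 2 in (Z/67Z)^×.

1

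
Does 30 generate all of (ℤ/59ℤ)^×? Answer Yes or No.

Yes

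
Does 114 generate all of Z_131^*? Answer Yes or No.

No

φ(131) = 131 − 1 = 130 = 2 · 5 · 13.
114 is a primitive root mod 131 iff 114^(φ(131)/q) ≢ 1 for every prime q | φ(131), i.e. q ∈ {2, 5, 13}.
114^65 ≡ 1 (mod 131)  [q = 2: ≡ 1 ✗]
114^26 ≡ 61 (mod 131)  [q = 5: ≢ 1 ✓]
114^10 ≡ 84 (mod 131)  [q = 13: ≢ 1 ✓]
Since 114^65 ≡ 1, the order of 114 divides 65 < 130, so 114 is not a primitive root.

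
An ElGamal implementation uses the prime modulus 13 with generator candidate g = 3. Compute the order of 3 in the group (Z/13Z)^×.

ord(3) | φ(13) = 13 − 1 = 12 = 2^2 · 3.
Divisors of 12: 1, 2, 3, 4, 6, 12.
Evaluate successive powers at the divisors of 12:
3^1 ≡ 3 (mod 13)
3^2 ≡ 9 (mod 13)
3^3 ≡ 1 (mod 13) ✓
Hence ord(3) = 3.

3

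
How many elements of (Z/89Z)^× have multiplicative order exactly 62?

0

φ(89) = 89 − 1 = 88 = 2^3 · 11.
(Z/89Z)^× is cyclic (|G| = 88); a cyclic group of order m has exactly φ(d) elements of each order d | m, and none otherwise.
62 does not divide 88, so no element of (Z/89Z)^× has order 62.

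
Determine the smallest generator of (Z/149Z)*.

2

φ(149) = 149 − 1 = 148 = 2^2 · 37.
Test candidates g = 2, 3, … against the prime factors q ∈ {2, 37} of φ(149): g is a generator iff g^(148/q) ≢ 1 for every such q.
g = 2: 2^74 ≡ 148; 2^4 ≡ 16 — none is 1, so 2 is a primitive root.
So 2 is the smallest generator of (Z/149Z)^×.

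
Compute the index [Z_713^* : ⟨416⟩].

Since 416 ∈ (Z/713Z)^×, its order divides φ(713) = φ(23·31) = (23−1)·(31−1) = 22·30 = 660 = 2^2 · 3 · 5 · 11.
Divisors of 660: 1, 2, 3, 4, 5, 6, 10, 11, 12, 15, 20, 22, 30, 33, 44, 55, 60, 66, 110, 132, 165, 220, 330, 660.
Compute 416^d (mod 713) for the divisors d until we hit 1:
416^1 ≡ 416 (mod 713)
416^2 ≡ 510 (mod 713)
416^3 ≡ 399 (mod 713)
416^4 ≡ 568 (mod 713)
416^5 ≡ 285 (mod 713)
416^6 ≡ 202 (mod 713)
416^10 ≡ 656 (mod 713)
416^11 ≡ 530 (mod 713)
416^12 ≡ 163 (mod 713)
416^15 ≡ 154 (mod 713)
416^20 ≡ 397 (mod 713)
416^22 ≡ 691 (mod 713)
416^30 ≡ 187 (mod 713)
416^33 ≡ 461 (mod 713)
416^44 ≡ 484 (mod 713)
416^55 ≡ 553 (mod 713)
416^60 ≡ 32 (mod 713)
416^66 ≡ 47 (mod 713)
416^110 ≡ 645 (mod 713)
416^132 ≡ 70 (mod 713)
416^165 ≡ 185 (mod 713)
416^220 ≡ 346 (mod 713)
416^330 ≡ 1 (mod 713) ✓
So ord_713(416) = 330, hence |⟨416⟩| = 330.
Index = |(Z/713Z)^×| / |⟨416⟩| = 660 / 330 = 2.

2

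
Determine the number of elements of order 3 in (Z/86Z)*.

2

φ(86) = φ(2)·φ(43) = 1·42 = 42 = 2 · 3 · 7.
(Z/86Z)^× is cyclic (|G| = 42); a cyclic group of order m has exactly φ(d) elements of each order d | m, and none otherwise.
3 | 42, and φ(3) = 3 − 1 = 2.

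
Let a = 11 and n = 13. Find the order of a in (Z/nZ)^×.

Since 11 ∈ (Z/13Z)^×, its order divides φ(13) = 13 − 1 = 12 = 2^2 · 3.
Divisors of 12: 1, 2, 3, 4, 6, 12.
Test each divisor d:
11^1 ≡ 11
11^2 ≡ 4
11^3 ≡ 5
11^4 ≡ 3
11^6 ≡ 12
11^12 ≡ 1
Hence ord(11) = 12.

12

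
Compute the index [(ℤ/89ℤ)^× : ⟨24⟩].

By Lagrange's theorem, ord_89(24) divides φ(89) = 89 − 1 = 88 = 2^3 · 11.
Divisors of 88: 1, 2, 4, 8, 11, 22, 44, 88.
Compute 24^d (mod 89) for the divisors d until we hit 1:
24^1 ≡ 24
24^2 ≡ 42
24^4 ≡ 73
24^8 ≡ 78
24^11 ≡ 37
24^22 ≡ 34
24^44 ≡ 88
24^88 ≡ 1
So ord_89(24) = 88, hence |⟨24⟩| = 88.
[(Z/89Z)^× : ⟨24⟩] = 88/88 = 1.

1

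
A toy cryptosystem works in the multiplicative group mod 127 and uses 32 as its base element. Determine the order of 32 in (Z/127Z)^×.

The order of 32 must divide φ(127) = 127 − 1 = 126 = 2 · 3^2 · 7.
Divisors of 126: 1, 2, 3, 6, 7, 9, 14, 18, 21, 42, 63, 126.
Test each divisor d:
32^1 ≡ 32
32^2 ≡ 8
32^3 ≡ 2
32^6 ≡ 4
32^7 ≡ 1
So ord_127(32) = 7.

7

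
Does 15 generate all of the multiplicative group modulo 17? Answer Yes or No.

φ(17) = 17 − 1 = 16 = 2^4.
Test 15^(16/q) mod 17 for each prime factor q of 16:
15^8 ≡ 1 (mod 17)  [q = 2: ≡ 1 ✗]
The check at q = 2 fails, so 15 generates a proper subgroup.

No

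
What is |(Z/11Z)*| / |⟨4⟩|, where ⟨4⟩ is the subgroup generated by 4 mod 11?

By Lagrange's theorem, ord_11(4) divides φ(11) = 11 − 1 = 10 = 2 · 5.
Divisors of 10: 1, 2, 5, 10.
Compute 4^d (mod 11) for the divisors d until we hit 1:
4^1 ≡ 4
4^2 ≡ 5
4^5 ≡ 1
The order of 4 is 5, so the subgroup it generates has 5 elements.
[(Z/11Z)^× : ⟨4⟩] = 10/5 = 2.

2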